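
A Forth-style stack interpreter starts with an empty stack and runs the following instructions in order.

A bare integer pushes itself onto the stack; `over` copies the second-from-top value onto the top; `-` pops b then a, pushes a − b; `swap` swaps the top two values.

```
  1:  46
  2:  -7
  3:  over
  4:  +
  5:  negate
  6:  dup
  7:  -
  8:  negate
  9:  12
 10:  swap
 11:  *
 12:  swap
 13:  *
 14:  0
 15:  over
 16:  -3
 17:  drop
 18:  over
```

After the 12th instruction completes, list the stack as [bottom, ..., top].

[0, 46]

46     : [46]
-7     : [46, -7]
over   : [46, -7, 46]
+      : [46, 39]
negate : [46, -39]
dup    : [46, -39, -39]
-      : [46, 0]
negate : [46, 0]
12     : [46, 0, 12]
swap   : [46, 12, 0]
*      : [46, 0]
swap   : [0, 46]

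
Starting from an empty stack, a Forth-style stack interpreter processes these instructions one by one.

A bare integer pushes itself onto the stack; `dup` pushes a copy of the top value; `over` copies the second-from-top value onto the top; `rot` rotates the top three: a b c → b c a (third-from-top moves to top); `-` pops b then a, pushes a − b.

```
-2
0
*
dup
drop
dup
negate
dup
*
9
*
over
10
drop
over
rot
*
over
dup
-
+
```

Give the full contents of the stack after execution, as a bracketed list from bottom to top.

[0, 0, 0]

-2     → -2
0      → -2 0
*      → 0
dup    → 0 0
drop   → 0
dup    → 0 0
negate → 0 0
dup    → 0 0 0
*      → 0 0
9      → 0 0 9
*      → 0 0
over   → 0 0 0
10     → 0 0 0 10
drop   → 0 0 0
over   → 0 0 0 0
rot    → 0 0 0 0
*      → 0 0 0
over   → 0 0 0 0
dup    → 0 0 0 0 0
-      → 0 0 0 0
+      → 0 0 0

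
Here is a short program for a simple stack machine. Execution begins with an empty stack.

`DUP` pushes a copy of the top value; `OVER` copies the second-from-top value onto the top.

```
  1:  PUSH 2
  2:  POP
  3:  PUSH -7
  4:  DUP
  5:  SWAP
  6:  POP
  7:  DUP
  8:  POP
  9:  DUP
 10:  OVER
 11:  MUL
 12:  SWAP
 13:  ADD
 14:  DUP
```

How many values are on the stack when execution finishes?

PUSH 2   [2]
POP      []
PUSH -7  [-7]
DUP      [-7, -7]
SWAP     [-7, -7]
POP      [-7]
DUP      [-7, -7]
POP      [-7]
DUP      [-7, -7]
OVER     [-7, -7, -7]
MUL      [-7, 49]
SWAP     [49, -7]
ADD      [42]
DUP      [42, 42]

2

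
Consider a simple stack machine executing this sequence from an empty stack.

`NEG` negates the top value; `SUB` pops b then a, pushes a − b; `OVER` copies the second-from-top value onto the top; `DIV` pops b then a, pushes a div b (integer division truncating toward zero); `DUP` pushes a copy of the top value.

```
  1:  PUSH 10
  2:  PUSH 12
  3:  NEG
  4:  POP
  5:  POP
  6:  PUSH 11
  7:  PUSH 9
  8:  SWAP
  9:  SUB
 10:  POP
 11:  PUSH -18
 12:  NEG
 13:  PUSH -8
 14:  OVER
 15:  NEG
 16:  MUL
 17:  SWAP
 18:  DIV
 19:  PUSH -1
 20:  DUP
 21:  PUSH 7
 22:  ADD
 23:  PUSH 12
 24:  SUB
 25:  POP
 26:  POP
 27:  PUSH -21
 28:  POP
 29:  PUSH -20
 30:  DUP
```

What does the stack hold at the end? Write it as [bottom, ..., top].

[8, -20, -20]

PUSH 10  : 10
PUSH 12  : 10 12
NEG      : 10 -12
POP      : 10
POP      : (empty)
PUSH 11  : 11
PUSH 9   : 11 9
SWAP     : 9 11
SUB      : -2
POP      : (empty)
PUSH -18 : -18
NEG      : 18
PUSH -8  : 18 -8
OVER     : 18 -8 18
NEG      : 18 -8 -18
MUL      : 18 144
SWAP     : 144 18
DIV      : 8
PUSH -1  : 8 -1
DUP      : 8 -1 -1
PUSH 7   : 8 -1 -1 7
ADD      : 8 -1 6
PUSH 12  : 8 -1 6 12
SUB      : 8 -1 -6
POP      : 8 -1
POP      : 8
PUSH -21 : 8 -21
POP      : 8
PUSH -20 : 8 -20
DUP      : 8 -20 -20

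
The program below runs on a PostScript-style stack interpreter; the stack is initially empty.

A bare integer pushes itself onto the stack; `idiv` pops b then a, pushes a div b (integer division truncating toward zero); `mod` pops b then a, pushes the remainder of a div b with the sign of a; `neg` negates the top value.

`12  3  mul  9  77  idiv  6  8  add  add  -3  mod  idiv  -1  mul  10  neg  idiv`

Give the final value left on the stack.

12    12
3     12 3
mul   36
9     36 9
77    36 9 77
idiv  36 0
6     36 0 6
8     36 0 6 8
add   36 0 14
add   36 14
-3    36 14 -3
mod   36 2
idiv  18
-1    18 -1
mul   -18
10    -18 10
neg   -18 -10
idiv  1

1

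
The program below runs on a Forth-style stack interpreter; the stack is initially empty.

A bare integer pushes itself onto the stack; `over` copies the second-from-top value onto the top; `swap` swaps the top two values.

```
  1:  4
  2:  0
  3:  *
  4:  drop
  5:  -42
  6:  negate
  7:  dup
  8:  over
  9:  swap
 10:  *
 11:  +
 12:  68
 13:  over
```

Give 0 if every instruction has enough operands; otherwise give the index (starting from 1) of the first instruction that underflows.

4       [4]
0       [4, 0]
*       [0]
drop    []
-42     [-42]
negate  [42]
dup     [42, 42]
over    [42, 42, 42]
swap    [42, 42, 42]
*       [42, 1764]
+       [1806]
68      [1806, 68]
over    [1806, 68, 1806]

0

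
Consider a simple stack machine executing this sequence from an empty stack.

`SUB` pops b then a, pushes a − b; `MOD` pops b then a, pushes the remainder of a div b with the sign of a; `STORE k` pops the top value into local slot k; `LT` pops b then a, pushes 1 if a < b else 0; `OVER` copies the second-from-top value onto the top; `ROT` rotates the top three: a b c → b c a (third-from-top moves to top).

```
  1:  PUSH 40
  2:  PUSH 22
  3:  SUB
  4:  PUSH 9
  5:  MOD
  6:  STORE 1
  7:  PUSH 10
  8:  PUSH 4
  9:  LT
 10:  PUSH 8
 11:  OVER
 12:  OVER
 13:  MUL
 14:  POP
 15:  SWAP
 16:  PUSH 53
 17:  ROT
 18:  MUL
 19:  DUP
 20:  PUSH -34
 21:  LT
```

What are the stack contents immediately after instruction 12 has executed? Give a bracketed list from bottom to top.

[0, 8, 0, 8]

PUSH 40 -> 40
PUSH 22 -> 40 22
SUB     -> 18
PUSH 9  -> 18 9
MOD     -> 0
STORE 1 -> (empty)
PUSH 10 -> 10
PUSH 4  -> 10 4
LT      -> 0
PUSH 8  -> 0 8
OVER    -> 0 8 0
OVER    -> 0 8 0 8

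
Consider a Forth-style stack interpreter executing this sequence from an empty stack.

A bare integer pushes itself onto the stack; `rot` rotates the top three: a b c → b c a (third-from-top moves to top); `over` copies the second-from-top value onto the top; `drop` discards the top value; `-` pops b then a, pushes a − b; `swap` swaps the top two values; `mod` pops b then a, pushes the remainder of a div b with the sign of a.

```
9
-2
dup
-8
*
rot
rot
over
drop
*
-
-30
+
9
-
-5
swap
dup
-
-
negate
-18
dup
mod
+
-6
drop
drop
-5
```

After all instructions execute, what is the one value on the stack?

-5

9      -> [9]
-2     -> [9, -2]
dup    -> [9, -2, -2]
-8     -> [9, -2, -2, -8]
*      -> [9, -2, 16]
rot    -> [-2, 16, 9]
rot    -> [16, 9, -2]
over   -> [16, 9, -2, 9]
drop   -> [16, 9, -2]
*      -> [16, -18]
-      -> [34]
-30    -> [34, -30]
+      -> [4]
9      -> [4, 9]
-      -> [-5]
-5     -> [-5, -5]
swap   -> [-5, -5]
dup    -> [-5, -5, -5]
-      -> [-5, 0]
-      -> [-5]
negate -> [5]
-18    -> [5, -18]
dup    -> [5, -18, -18]
mod    -> [5, 0]
+      -> [5]
-6     -> [5, -6]
drop   -> [5]
drop   -> []
-5     -> [-5]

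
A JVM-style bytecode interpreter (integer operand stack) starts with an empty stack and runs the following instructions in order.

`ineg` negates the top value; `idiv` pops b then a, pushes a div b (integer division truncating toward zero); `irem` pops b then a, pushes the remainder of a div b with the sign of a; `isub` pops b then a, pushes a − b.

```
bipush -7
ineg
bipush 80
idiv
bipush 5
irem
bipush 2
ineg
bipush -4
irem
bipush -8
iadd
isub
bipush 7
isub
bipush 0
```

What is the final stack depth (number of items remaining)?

2

bipush -7 : [-7]
ineg      : [7]
bipush 80 : [7, 80]
idiv      : [0]
bipush 5  : [0, 5]
irem      : [0]
bipush 2  : [0, 2]
ineg      : [0, -2]
bipush -4 : [0, -2, -4]
irem      : [0, -2]
bipush -8 : [0, -2, -8]
iadd      : [0, -10]
isub      : [10]
bipush 7  : [10, 7]
isub      : [3]
bipush 0  : [3, 0]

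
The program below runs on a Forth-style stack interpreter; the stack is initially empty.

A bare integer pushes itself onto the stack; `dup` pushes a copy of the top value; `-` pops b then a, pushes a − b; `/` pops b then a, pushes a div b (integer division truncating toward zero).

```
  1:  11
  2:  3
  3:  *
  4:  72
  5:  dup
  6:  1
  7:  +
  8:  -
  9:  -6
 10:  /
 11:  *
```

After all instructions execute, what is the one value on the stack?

11  : 11
3   : 11 3
*   : 33
72  : 33 72
dup : 33 72 72
1   : 33 72 72 1
+   : 33 72 73
-   : 33 -1
-6  : 33 -1 -6
/   : 33 0
*   : 0

0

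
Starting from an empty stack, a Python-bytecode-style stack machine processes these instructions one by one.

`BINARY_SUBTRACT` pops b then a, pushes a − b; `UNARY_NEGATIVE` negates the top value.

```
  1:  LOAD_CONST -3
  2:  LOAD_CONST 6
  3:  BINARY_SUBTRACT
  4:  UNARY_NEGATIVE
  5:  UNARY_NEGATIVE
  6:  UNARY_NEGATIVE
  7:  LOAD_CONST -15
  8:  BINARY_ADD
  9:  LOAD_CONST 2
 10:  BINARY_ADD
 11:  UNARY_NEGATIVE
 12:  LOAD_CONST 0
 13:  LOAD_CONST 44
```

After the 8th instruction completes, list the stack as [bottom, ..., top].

LOAD_CONST -3   -> [-3]
LOAD_CONST 6    -> [-3, 6]
BINARY_SUBTRACT -> [-9]
UNARY_NEGATIVE  -> [9]
UNARY_NEGATIVE  -> [-9]
UNARY_NEGATIVE  -> [9]
LOAD_CONST -15  -> [9, -15]
BINARY_ADD      -> [-6]

[-6]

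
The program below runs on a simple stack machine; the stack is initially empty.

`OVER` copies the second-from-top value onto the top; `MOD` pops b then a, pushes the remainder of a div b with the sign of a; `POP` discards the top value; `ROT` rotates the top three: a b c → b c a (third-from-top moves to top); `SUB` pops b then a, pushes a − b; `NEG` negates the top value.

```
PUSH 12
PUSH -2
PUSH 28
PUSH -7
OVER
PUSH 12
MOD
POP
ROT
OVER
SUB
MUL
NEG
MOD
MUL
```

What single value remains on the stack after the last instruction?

336

PUSH 12  [12]
PUSH -2  [12, -2]
PUSH 28  [12, -2, 28]
PUSH -7  [12, -2, 28, -7]
OVER     [12, -2, 28, -7, 28]
PUSH 12  [12, -2, 28, -7, 28, 12]
MOD      [12, -2, 28, -7, 4]
POP      [12, -2, 28, -7]
ROT      [12, 28, -7, -2]
OVER     [12, 28, -7, -2, -7]
SUB      [12, 28, -7, 5]
MUL      [12, 28, -35]
NEG      [12, 28, 35]
MOD      [12, 28]
MUL      [336]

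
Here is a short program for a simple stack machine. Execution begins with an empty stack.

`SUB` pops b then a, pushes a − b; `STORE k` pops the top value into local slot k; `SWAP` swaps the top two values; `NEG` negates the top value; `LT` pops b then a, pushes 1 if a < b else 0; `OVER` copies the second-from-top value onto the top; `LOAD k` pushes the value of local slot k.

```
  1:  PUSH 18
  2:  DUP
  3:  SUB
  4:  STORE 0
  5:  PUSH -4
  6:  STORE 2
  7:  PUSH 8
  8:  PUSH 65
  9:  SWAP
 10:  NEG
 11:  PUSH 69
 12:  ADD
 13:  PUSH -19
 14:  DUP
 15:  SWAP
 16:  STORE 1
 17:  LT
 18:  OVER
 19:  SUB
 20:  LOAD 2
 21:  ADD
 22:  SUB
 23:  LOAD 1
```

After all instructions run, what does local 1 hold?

PUSH 18  -> 18
DUP      -> 18 18
SUB      -> 0
STORE 0  -> (empty)
PUSH -4  -> -4
STORE 2  -> (empty)
PUSH 8   -> 8
PUSH 65  -> 8 65
SWAP     -> 65 8
NEG      -> 65 -8
PUSH 69  -> 65 -8 69
ADD      -> 65 61
PUSH -19 -> 65 61 -19
DUP      -> 65 61 -19 -19
SWAP     -> 65 61 -19 -19
STORE 1  -> 65 61 -19
LT       -> 65 0
OVER     -> 65 0 65
SUB      -> 65 -65
LOAD 2   -> 65 -65 -4
ADD      -> 65 -69
SUB      -> 134
LOAD 1   -> 134 -19

-19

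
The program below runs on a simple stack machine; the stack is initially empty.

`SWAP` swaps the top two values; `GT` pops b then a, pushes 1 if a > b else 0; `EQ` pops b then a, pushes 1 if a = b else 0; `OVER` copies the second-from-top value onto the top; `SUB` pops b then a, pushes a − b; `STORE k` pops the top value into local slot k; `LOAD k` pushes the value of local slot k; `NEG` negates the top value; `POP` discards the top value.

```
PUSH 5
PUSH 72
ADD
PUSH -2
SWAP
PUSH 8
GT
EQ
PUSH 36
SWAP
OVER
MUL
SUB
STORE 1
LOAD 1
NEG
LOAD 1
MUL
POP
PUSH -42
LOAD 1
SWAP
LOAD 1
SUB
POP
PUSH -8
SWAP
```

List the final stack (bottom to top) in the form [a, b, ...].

PUSH 5    [5]
PUSH 72   [5, 72]
ADD       [77]
PUSH -2   [77, -2]
SWAP      [-2, 77]
PUSH 8    [-2, 77, 8]
GT        [-2, 1]
EQ        [0]
PUSH 36   [0, 36]
SWAP      [36, 0]
OVER      [36, 0, 36]
MUL       [36, 0]
SUB       [36]
STORE 1   []
LOAD 1    [36]
NEG       [-36]
LOAD 1    [-36, 36]
MUL       [-1296]
POP       []
PUSH -42  [-42]
LOAD 1    [-42, 36]
SWAP      [36, -42]
LOAD 1    [36, -42, 36]
SUB       [36, -78]
POP       [36]
PUSH -8   [36, -8]
SWAP      [-8, 36]

[-8, 36]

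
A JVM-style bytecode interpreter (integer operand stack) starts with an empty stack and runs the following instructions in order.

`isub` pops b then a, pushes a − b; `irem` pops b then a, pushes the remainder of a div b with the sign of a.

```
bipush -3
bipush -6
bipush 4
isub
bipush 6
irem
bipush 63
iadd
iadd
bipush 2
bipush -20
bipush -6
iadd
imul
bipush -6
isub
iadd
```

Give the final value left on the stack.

bipush -3  -> -3
bipush -6  -> -3 -6
bipush 4   -> -3 -6 4
isub       -> -3 -10
bipush 6   -> -3 -10 6
irem       -> -3 -4
bipush 63  -> -3 -4 63
iadd       -> -3 59
iadd       -> 56
bipush 2   -> 56 2
bipush -20 -> 56 2 -20
bipush -6  -> 56 2 -20 -6
iadd       -> 56 2 -26
imul       -> 56 -52
bipush -6  -> 56 -52 -6
isub       -> 56 -46
iadd       -> 10

10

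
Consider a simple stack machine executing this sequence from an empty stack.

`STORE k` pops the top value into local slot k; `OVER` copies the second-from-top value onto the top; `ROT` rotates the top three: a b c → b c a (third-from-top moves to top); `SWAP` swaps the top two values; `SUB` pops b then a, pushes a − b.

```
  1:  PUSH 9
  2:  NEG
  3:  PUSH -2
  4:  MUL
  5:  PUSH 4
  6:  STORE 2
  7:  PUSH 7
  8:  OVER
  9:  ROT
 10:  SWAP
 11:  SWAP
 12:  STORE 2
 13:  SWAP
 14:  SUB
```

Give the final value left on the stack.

11

PUSH 9   9
NEG      -9
PUSH -2  -9 -2
MUL      18
PUSH 4   18 4
STORE 2  18
PUSH 7   18 7
OVER     18 7 18
ROT      7 18 18
SWAP     7 18 18
SWAP     7 18 18
STORE 2  7 18
SWAP     18 7
SUB      11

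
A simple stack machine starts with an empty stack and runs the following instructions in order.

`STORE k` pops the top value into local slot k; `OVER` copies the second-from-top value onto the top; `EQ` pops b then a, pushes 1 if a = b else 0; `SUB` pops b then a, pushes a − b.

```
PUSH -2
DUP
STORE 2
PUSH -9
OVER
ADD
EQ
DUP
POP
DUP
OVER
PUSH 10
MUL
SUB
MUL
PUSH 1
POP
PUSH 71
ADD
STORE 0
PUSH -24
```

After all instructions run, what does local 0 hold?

71

PUSH -2  → [-2]
DUP      → [-2, -2]
STORE 2  → [-2]
PUSH -9  → [-2, -9]
OVER     → [-2, -9, -2]
ADD      → [-2, -11]
EQ       → [0]
DUP      → [0, 0]
POP      → [0]
DUP      → [0, 0]
OVER     → [0, 0, 0]
PUSH 10  → [0, 0, 0, 10]
MUL      → [0, 0, 0]
SUB      → [0, 0]
MUL      → [0]
PUSH 1   → [0, 1]
POP      → [0]
PUSH 71  → [0, 71]
ADD      → [71]
STORE 0  → []
PUSH -24 → [-24]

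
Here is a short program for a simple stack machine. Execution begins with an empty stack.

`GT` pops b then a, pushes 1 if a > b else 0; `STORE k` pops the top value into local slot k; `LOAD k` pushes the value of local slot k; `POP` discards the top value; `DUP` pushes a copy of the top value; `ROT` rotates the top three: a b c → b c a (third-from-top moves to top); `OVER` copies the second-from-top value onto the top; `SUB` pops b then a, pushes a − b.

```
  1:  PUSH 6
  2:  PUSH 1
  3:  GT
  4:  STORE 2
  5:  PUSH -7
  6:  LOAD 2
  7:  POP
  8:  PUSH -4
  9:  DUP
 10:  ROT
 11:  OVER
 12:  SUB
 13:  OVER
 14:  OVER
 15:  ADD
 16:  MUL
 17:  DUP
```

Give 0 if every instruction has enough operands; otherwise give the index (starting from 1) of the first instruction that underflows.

PUSH 6  -> [6]
PUSH 1  -> [6, 1]
GT      -> [1]
STORE 2 -> []
PUSH -7 -> [-7]
LOAD 2  -> [-7, 1]
POP     -> [-7]
PUSH -4 -> [-7, -4]
DUP     -> [-7, -4, -4]
ROT     -> [-4, -4, -7]
OVER    -> [-4, -4, -7, -4]
SUB     -> [-4, -4, -3]
OVER    -> [-4, -4, -3, -4]
OVER    -> [-4, -4, -3, -4, -3]
ADD     -> [-4, -4, -3, -7]
MUL     -> [-4, -4, 21]
DUP     -> [-4, -4, 21, 21]

0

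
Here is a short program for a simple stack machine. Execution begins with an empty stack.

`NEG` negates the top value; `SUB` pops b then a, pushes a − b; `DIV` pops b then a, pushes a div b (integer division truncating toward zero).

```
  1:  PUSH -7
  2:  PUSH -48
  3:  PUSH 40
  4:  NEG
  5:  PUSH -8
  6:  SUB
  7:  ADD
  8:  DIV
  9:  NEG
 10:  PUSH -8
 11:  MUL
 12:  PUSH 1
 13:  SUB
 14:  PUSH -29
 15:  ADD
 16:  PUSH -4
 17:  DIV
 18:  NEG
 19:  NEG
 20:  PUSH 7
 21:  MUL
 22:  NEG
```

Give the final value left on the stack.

-49

PUSH -7  → [-7]
PUSH -48 → [-7, -48]
PUSH 40  → [-7, -48, 40]
NEG      → [-7, -48, -40]
PUSH -8  → [-7, -48, -40, -8]
SUB      → [-7, -48, -32]
ADD      → [-7, -80]
DIV      → [0]
NEG      → [0]
PUSH -8  → [0, -8]
MUL      → [0]
PUSH 1   → [0, 1]
SUB      → [-1]
PUSH -29 → [-1, -29]
ADD      → [-30]
PUSH -4  → [-30, -4]
DIV      → [7]
NEG      → [-7]
NEG      → [7]
PUSH 7   → [7, 7]
MUL      → [49]
NEG      → [-49]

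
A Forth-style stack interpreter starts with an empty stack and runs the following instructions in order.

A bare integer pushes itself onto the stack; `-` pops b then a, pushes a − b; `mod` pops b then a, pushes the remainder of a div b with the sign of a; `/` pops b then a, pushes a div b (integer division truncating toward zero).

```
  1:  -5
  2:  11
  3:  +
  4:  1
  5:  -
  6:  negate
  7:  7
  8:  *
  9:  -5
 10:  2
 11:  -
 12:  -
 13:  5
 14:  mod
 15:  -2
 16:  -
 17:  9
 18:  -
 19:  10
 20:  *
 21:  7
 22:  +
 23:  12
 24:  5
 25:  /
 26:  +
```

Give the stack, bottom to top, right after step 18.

[-10]

-5     -> -5
11     -> -5 11
+      -> 6
1      -> 6 1
-      -> 5
negate -> -5
7      -> -5 7
*      -> -35
-5     -> -35 -5
2      -> -35 -5 2
-      -> -35 -7
-      -> -28
5      -> -28 5
mod    -> -3
-2     -> -3 -2
-      -> -1
9      -> -1 9
-      -> -10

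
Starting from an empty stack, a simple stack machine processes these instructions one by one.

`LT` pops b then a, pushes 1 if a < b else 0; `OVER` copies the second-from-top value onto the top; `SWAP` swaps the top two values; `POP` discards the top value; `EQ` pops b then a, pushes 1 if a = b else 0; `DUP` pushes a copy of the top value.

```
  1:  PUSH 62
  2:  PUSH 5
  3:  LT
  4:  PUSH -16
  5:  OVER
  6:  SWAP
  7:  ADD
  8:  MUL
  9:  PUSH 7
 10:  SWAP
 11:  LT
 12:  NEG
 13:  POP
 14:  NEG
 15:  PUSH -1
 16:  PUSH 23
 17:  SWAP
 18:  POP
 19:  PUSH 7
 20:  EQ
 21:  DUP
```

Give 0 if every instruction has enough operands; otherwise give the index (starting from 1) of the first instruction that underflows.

PUSH 62   62
PUSH 5    62 5
LT        0
PUSH -16  0 -16
OVER      0 -16 0
SWAP      0 0 -16
ADD       0 -16
MUL       0
PUSH 7    0 7
SWAP      7 0
LT        0
NEG       0
POP       (empty)
NEG  — needs 1 operand, stack has 0 → underflow

14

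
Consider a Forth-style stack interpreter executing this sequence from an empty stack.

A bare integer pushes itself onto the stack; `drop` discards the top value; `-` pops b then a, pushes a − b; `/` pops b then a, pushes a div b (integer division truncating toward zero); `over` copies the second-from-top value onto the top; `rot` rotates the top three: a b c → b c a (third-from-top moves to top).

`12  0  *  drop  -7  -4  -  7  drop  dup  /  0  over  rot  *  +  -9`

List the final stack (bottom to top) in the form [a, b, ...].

[1, -9]

12   → 12
0    → 12 0
*    → 0
drop → (empty)
-7   → -7
-4   → -7 -4
-    → -3
7    → -3 7
drop → -3
dup  → -3 -3
/    → 1
0    → 1 0
over → 1 0 1
rot  → 0 1 1
*    → 0 1
+    → 1
-9   → 1 -9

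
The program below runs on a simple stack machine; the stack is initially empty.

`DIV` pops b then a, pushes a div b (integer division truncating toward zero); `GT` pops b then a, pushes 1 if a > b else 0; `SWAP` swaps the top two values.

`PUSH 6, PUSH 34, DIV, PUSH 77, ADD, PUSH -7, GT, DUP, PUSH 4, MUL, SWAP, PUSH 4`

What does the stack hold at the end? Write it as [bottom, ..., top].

PUSH 6   [6]
PUSH 34  [6, 34]
DIV      [0]
PUSH 77  [0, 77]
ADD      [77]
PUSH -7  [77, -7]
GT       [1]
DUP      [1, 1]
PUSH 4   [1, 1, 4]
MUL      [1, 4]
SWAP     [4, 1]
PUSH 4   [4, 1, 4]

[4, 1, 4]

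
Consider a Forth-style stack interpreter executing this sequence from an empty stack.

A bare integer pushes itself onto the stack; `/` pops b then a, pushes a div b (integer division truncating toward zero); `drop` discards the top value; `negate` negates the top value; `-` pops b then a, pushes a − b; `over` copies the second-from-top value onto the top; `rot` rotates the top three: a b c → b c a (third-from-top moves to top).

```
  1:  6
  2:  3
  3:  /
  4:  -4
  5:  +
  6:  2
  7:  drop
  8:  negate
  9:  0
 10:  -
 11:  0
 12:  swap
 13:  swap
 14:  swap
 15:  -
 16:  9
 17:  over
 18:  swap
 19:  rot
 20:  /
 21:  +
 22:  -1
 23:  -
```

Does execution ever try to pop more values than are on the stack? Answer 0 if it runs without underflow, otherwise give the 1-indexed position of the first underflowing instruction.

6       [6]
3       [6, 3]
/       [2]
-4      [2, -4]
+       [-2]
2       [-2, 2]
drop    [-2]
negate  [2]
0       [2, 0]
-       [2]
0       [2, 0]
swap    [0, 2]
swap    [2, 0]
swap    [0, 2]
-       [-2]
9       [-2, 9]
over    [-2, 9, -2]
swap    [-2, -2, 9]
rot     [-2, 9, -2]
/       [-2, -4]
+       [-6]
-1      [-6, -1]
-       [-5]

0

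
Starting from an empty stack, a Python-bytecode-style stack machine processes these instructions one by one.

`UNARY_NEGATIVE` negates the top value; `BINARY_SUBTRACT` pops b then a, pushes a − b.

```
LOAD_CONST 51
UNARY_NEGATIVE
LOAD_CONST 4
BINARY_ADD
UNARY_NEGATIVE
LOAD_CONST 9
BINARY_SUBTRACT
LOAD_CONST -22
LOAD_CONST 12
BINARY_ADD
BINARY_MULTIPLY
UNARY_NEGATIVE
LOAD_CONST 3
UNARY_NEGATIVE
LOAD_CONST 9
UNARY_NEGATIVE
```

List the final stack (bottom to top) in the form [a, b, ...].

LOAD_CONST 51    [51]
UNARY_NEGATIVE   [-51]
LOAD_CONST 4     [-51, 4]
BINARY_ADD       [-47]
UNARY_NEGATIVE   [47]
LOAD_CONST 9     [47, 9]
BINARY_SUBTRACT  [38]
LOAD_CONST -22   [38, -22]
LOAD_CONST 12    [38, -22, 12]
BINARY_ADD       [38, -10]
BINARY_MULTIPLY  [-380]
UNARY_NEGATIVE   [380]
LOAD_CONST 3     [380, 3]
UNARY_NEGATIVE   [380, -3]
LOAD_CONST 9     [380, -3, 9]
UNARY_NEGATIVE   [380, -3, -9]

[380, -3, -9]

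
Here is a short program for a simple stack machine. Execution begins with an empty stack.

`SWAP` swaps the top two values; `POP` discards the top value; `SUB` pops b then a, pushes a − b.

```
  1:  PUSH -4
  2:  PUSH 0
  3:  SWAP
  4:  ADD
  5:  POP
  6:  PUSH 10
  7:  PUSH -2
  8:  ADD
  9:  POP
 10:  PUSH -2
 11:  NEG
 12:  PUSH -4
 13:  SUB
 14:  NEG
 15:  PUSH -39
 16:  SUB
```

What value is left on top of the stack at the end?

33

PUSH -4   -4
PUSH 0    -4 0
SWAP      0 -4
ADD       -4
POP       (empty)
PUSH 10   10
PUSH -2   10 -2
ADD       8
POP       (empty)
PUSH -2   -2
NEG       2
PUSH -4   2 -4
SUB       6
NEG       -6
PUSH -39  -6 -39
SUB       33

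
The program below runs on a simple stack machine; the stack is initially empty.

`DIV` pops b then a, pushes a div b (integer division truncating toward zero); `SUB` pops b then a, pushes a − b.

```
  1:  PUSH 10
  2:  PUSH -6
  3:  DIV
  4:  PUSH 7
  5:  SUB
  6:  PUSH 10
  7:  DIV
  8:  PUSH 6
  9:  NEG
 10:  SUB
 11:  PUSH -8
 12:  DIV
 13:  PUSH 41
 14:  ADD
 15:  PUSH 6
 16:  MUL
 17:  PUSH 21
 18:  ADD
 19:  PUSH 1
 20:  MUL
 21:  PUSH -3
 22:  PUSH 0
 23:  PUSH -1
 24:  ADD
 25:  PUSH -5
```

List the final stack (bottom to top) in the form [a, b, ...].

[267, -3, -1, -5]

PUSH 10 -> 10
PUSH -6 -> 10 -6
DIV     -> -1
PUSH 7  -> -1 7
SUB     -> -8
PUSH 10 -> -8 10
DIV     -> 0
PUSH 6  -> 0 6
NEG     -> 0 -6
SUB     -> 6
PUSH -8 -> 6 -8
DIV     -> 0
PUSH 41 -> 0 41
ADD     -> 41
PUSH 6  -> 41 6
MUL     -> 246
PUSH 21 -> 246 21
ADD     -> 267
PUSH 1  -> 267 1
MUL     -> 267
PUSH -3 -> 267 -3
PUSH 0  -> 267 -3 0
PUSH -1 -> 267 -3 0 -1
ADD     -> 267 -3 -1
PUSH -5 -> 267 -3 -1 -5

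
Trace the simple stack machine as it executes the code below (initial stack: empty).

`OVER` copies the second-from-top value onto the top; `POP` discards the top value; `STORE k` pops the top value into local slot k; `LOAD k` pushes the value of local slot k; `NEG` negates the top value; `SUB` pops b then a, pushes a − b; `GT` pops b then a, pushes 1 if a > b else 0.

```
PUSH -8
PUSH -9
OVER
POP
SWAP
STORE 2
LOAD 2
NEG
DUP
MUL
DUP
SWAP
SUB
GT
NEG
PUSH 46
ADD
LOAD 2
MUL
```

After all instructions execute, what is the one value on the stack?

-368

PUSH -8 : [-8]
PUSH -9 : [-8, -9]
OVER    : [-8, -9, -8]
POP     : [-8, -9]
SWAP    : [-9, -8]
STORE 2 : [-9]
LOAD 2  : [-9, -8]
NEG     : [-9, 8]
DUP     : [-9, 8, 8]
MUL     : [-9, 64]
DUP     : [-9, 64, 64]
SWAP    : [-9, 64, 64]
SUB     : [-9, 0]
GT      : [0]
NEG     : [0]
PUSH 46 : [0, 46]
ADD     : [46]
LOAD 2  : [46, -8]
MUL     : [-368]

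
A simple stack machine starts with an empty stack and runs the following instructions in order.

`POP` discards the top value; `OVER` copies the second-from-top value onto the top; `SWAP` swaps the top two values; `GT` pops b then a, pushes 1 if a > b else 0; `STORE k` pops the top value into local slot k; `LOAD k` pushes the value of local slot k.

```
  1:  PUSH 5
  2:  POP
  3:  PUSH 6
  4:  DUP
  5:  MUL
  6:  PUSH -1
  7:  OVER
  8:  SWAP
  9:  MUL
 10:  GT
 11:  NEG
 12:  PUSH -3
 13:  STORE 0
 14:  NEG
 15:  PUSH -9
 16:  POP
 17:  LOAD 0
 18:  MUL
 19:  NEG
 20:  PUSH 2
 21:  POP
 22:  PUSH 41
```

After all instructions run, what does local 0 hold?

-3

PUSH 5  -> [5]
POP     -> []
PUSH 6  -> [6]
DUP     -> [6, 6]
MUL     -> [36]
PUSH -1 -> [36, -1]
OVER    -> [36, -1, 36]
SWAP    -> [36, 36, -1]
MUL     -> [36, -36]
GT      -> [1]
NEG     -> [-1]
PUSH -3 -> [-1, -3]
STORE 0 -> [-1]
NEG     -> [1]
PUSH -9 -> [1, -9]
POP     -> [1]
LOAD 0  -> [1, -3]
MUL     -> [-3]
NEG     -> [3]
PUSH 2  -> [3, 2]
POP     -> [3]
PUSH 41 -> [3, 41]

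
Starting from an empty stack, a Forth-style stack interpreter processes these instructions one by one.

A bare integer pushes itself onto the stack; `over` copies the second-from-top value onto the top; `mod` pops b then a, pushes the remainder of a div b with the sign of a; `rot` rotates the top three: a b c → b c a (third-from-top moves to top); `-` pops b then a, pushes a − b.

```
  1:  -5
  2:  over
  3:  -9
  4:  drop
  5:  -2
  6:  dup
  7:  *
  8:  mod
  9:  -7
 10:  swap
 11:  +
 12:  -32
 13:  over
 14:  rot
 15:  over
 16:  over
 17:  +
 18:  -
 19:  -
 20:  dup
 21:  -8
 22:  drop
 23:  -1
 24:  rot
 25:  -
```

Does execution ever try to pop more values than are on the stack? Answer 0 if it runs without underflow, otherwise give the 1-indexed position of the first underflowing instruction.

-5 : [-5]
over  — needs 2 operands, stack has 1 → underflow

2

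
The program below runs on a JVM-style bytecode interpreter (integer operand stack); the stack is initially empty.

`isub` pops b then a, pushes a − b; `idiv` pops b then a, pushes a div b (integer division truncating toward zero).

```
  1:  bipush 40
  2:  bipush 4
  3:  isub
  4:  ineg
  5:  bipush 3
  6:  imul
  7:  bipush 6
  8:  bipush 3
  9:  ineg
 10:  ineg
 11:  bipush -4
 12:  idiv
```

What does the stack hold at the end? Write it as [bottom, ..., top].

bipush 40 → [40]
bipush 4  → [40, 4]
isub      → [36]
ineg      → [-36]
bipush 3  → [-36, 3]
imul      → [-108]
bipush 6  → [-108, 6]
bipush 3  → [-108, 6, 3]
ineg      → [-108, 6, -3]
ineg      → [-108, 6, 3]
bipush -4 → [-108, 6, 3, -4]
idiv      → [-108, 6, 0]

[-108, 6, 0]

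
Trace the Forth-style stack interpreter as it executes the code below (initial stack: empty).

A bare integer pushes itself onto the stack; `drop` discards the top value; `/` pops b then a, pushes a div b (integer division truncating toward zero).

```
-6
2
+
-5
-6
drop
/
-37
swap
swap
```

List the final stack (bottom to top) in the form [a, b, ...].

[0, -37]

-6   → -6
2    → -6 2
+    → -4
-5   → -4 -5
-6   → -4 -5 -6
drop → -4 -5
/    → 0
-37  → 0 -37
swap → -37 0
swap → 0 -37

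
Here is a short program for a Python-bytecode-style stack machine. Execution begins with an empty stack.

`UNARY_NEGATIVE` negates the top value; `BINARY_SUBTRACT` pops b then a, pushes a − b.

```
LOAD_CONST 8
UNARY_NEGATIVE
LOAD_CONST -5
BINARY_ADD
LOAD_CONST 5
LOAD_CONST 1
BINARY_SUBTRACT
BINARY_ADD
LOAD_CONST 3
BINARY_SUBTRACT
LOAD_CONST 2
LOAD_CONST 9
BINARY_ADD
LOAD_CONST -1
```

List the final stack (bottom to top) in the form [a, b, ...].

LOAD_CONST 8    : 8
UNARY_NEGATIVE  : -8
LOAD_CONST -5   : -8 -5
BINARY_ADD      : -13
LOAD_CONST 5    : -13 5
LOAD_CONST 1    : -13 5 1
BINARY_SUBTRACT : -13 4
BINARY_ADD      : -9
LOAD_CONST 3    : -9 3
BINARY_SUBTRACT : -12
LOAD_CONST 2    : -12 2
LOAD_CONST 9    : -12 2 9
BINARY_ADD      : -12 11
LOAD_CONST -1   : -12 11 -1

[-12, 11, -1]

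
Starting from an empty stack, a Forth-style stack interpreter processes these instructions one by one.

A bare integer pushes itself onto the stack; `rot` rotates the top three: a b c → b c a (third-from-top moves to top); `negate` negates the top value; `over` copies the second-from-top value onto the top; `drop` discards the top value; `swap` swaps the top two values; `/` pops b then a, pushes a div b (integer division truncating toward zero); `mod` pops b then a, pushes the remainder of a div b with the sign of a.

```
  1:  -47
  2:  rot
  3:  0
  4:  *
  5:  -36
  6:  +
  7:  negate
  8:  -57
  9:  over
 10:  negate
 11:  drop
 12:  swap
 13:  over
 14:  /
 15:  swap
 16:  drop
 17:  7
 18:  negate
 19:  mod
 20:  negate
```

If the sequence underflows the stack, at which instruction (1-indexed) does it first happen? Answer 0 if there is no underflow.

-47 -> [-47]
rot  — needs 3 operands, stack has 1 → underflow

2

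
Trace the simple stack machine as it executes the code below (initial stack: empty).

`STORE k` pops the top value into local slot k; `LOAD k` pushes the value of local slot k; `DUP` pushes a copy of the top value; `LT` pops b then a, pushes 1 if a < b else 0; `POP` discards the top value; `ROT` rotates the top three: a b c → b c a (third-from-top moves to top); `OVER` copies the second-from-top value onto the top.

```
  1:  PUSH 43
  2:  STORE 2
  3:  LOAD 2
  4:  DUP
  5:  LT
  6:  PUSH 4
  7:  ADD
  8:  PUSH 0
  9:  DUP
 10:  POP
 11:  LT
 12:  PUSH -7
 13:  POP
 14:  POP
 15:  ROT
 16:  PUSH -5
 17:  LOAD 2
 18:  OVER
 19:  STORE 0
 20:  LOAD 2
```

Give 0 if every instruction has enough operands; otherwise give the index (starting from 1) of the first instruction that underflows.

PUSH 43 : 43
STORE 2 : (empty)
LOAD 2  : 43
DUP     : 43 43
LT      : 0
PUSH 4  : 0 4
ADD     : 4
PUSH 0  : 4 0
DUP     : 4 0 0
POP     : 4 0
LT      : 0
PUSH -7 : 0 -7
POP     : 0
POP     : (empty)
ROT  — needs 3 operands, stack has 0 → underflow

15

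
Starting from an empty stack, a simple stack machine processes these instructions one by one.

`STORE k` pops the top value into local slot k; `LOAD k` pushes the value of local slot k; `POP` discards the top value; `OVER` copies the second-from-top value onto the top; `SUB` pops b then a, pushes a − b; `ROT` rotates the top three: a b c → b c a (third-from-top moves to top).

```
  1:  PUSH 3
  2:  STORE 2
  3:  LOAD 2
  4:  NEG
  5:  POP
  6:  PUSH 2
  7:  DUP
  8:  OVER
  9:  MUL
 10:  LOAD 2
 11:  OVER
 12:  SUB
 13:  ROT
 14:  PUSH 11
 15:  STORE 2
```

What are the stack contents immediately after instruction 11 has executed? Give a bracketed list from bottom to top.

[2, 4, 3, 4]

PUSH 3  : 3
STORE 2 : (empty)
LOAD 2  : 3
NEG     : -3
POP     : (empty)
PUSH 2  : 2
DUP     : 2 2
OVER    : 2 2 2
MUL     : 2 4
LOAD 2  : 2 4 3
OVER    : 2 4 3 4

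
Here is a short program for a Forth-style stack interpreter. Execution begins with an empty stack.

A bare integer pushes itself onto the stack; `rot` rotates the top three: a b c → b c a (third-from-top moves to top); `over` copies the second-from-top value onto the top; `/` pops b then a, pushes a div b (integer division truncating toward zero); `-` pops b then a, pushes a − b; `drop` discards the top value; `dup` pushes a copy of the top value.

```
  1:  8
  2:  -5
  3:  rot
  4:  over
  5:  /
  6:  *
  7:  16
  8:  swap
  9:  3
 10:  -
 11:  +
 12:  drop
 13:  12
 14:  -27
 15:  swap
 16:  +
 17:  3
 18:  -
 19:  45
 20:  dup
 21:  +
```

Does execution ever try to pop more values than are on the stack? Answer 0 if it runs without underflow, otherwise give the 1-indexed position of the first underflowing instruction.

3

8   8
-5  8 -5
rot  — needs 3 operands, stack has 2 → underflow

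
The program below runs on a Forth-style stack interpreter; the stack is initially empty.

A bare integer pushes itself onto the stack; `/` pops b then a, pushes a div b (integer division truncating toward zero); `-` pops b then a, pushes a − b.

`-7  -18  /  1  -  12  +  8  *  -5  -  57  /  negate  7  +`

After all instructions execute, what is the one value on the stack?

6

-7      -7
-18     -7 -18
/       0
1       0 1
-       -1
12      -1 12
+       11
8       11 8
*       88
-5      88 -5
-       93
57      93 57
/       1
negate  -1
7       -1 7
+       6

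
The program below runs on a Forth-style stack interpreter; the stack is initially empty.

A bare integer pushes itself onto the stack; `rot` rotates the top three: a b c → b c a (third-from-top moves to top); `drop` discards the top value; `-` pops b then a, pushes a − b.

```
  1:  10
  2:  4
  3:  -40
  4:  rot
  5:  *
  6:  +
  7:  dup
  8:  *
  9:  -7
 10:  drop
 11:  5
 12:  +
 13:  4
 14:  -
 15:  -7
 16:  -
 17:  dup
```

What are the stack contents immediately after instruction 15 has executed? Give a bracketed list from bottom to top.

10   : 10
4    : 10 4
-40  : 10 4 -40
rot  : 4 -40 10
*    : 4 -400
+    : -396
dup  : -396 -396
*    : 156816
-7   : 156816 -7
drop : 156816
5    : 156816 5
+    : 156821
4    : 156821 4
-    : 156817
-7   : 156817 -7

[156817, -7]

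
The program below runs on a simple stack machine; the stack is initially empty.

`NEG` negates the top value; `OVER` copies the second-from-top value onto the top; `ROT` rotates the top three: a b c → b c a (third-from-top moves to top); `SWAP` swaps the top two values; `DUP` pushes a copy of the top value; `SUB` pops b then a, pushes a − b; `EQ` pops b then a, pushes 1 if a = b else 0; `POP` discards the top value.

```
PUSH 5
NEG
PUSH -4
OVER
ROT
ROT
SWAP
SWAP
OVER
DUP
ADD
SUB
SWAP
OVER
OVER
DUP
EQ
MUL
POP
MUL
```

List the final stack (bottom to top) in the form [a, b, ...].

[-5, -30]

PUSH 5  → 5
NEG     → -5
PUSH -4 → -5 -4
OVER    → -5 -4 -5
ROT     → -4 -5 -5
ROT     → -5 -5 -4
SWAP    → -5 -4 -5
SWAP    → -5 -5 -4
OVER    → -5 -5 -4 -5
DUP     → -5 -5 -4 -5 -5
ADD     → -5 -5 -4 -10
SUB     → -5 -5 6
SWAP    → -5 6 -5
OVER    → -5 6 -5 6
OVER    → -5 6 -5 6 -5
DUP     → -5 6 -5 6 -5 -5
EQ      → -5 6 -5 6 1
MUL     → -5 6 -5 6
POP     → -5 6 -5
MUL     → -5 -30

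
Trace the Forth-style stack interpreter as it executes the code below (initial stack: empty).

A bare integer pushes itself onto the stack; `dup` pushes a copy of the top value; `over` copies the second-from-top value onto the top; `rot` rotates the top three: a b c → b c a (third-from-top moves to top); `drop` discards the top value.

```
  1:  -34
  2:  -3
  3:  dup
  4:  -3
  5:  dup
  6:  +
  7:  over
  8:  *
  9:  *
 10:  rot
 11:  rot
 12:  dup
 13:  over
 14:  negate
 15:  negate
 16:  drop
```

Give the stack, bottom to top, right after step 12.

-34  -> -34
-3   -> -34 -3
dup  -> -34 -3 -3
-3   -> -34 -3 -3 -3
dup  -> -34 -3 -3 -3 -3
+    -> -34 -3 -3 -6
over -> -34 -3 -3 -6 -3
*    -> -34 -3 -3 18
*    -> -34 -3 -54
rot  -> -3 -54 -34
rot  -> -54 -34 -3
dup  -> -54 -34 -3 -3

[-54, -34, -3, -3]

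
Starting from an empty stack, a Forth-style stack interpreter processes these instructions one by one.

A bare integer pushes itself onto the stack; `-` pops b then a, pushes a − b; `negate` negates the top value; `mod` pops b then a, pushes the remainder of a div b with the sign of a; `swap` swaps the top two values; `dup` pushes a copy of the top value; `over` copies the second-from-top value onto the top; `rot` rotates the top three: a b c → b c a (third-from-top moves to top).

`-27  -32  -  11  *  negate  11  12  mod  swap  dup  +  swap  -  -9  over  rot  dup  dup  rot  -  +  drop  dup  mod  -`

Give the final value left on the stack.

-9

-27    → -27
-32    → -27 -32
-      → 5
11     → 5 11
*      → 55
negate → -55
11     → -55 11
12     → -55 11 12
mod    → -55 11
swap   → 11 -55
dup    → 11 -55 -55
+      → 11 -110
swap   → -110 11
-      → -121
-9     → -121 -9
over   → -121 -9 -121
rot    → -9 -121 -121
dup    → -9 -121 -121 -121
dup    → -9 -121 -121 -121 -121
rot    → -9 -121 -121 -121 -121
-      → -9 -121 -121 0
+      → -9 -121 -121
drop   → -9 -121
dup    → -9 -121 -121
mod    → -9 0
-      → -9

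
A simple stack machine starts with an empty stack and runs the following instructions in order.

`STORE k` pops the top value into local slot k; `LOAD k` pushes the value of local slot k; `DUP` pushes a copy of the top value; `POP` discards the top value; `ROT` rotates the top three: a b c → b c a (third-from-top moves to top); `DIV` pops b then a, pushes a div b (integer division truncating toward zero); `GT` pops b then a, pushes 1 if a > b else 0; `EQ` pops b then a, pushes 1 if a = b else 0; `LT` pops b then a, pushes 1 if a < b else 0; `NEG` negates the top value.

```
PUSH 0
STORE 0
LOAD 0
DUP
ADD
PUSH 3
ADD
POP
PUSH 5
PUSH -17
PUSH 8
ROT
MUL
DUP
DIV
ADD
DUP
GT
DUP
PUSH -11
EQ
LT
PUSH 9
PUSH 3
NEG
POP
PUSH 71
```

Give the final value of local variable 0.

0

PUSH 0    [0]
STORE 0   []
LOAD 0    [0]
DUP       [0, 0]
ADD       [0]
PUSH 3    [0, 3]
ADD       [3]
POP       []
PUSH 5    [5]
PUSH -17  [5, -17]
PUSH 8    [5, -17, 8]
ROT       [-17, 8, 5]
MUL       [-17, 40]
DUP       [-17, 40, 40]
DIV       [-17, 1]
ADD       [-16]
DUP       [-16, -16]
GT        [0]
DUP       [0, 0]
PUSH -11  [0, 0, -11]
EQ        [0, 0]
LT        [0]
PUSH 9    [0, 9]
PUSH 3    [0, 9, 3]
NEG       [0, 9, -3]
POP       [0, 9]
PUSH 71   [0, 9, 71]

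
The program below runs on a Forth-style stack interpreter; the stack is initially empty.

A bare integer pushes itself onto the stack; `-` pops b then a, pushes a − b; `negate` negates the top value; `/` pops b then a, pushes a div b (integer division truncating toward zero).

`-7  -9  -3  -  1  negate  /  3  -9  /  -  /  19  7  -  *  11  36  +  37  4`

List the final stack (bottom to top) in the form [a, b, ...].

[-12, 47, 37, 4]

-7     -> -7
-9     -> -7 -9
-3     -> -7 -9 -3
-      -> -7 -6
1      -> -7 -6 1
negate -> -7 -6 -1
/      -> -7 6
3      -> -7 6 3
-9     -> -7 6 3 -9
/      -> -7 6 0
-      -> -7 6
/      -> -1
19     -> -1 19
7      -> -1 19 7
-      -> -1 12
*      -> -12
11     -> -12 11
36     -> -12 11 36
+      -> -12 47
37     -> -12 47 37
4      -> -12 47 37 4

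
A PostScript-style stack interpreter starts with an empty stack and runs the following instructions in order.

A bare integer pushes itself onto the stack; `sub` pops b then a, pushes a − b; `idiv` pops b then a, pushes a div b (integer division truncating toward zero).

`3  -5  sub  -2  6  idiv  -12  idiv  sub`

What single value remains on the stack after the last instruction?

3    → [3]
-5   → [3, -5]
sub  → [8]
-2   → [8, -2]
6    → [8, -2, 6]
idiv → [8, 0]
-12  → [8, 0, -12]
idiv → [8, 0]
sub  → [8]

8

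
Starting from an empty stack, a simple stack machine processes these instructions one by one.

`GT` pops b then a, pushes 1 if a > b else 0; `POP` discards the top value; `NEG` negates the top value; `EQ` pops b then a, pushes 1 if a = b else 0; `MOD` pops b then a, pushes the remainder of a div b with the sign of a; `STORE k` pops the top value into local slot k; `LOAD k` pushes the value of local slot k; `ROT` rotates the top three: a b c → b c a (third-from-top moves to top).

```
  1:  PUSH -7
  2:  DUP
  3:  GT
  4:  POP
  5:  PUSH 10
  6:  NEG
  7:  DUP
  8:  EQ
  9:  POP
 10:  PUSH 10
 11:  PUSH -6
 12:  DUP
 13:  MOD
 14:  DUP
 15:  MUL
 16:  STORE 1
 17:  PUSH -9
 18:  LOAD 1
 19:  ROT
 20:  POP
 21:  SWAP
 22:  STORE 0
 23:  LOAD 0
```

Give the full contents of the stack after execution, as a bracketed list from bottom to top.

PUSH -7 : [-7]
DUP     : [-7, -7]
GT      : [0]
POP     : []
PUSH 10 : [10]
NEG     : [-10]
DUP     : [-10, -10]
EQ      : [1]
POP     : []
PUSH 10 : [10]
PUSH -6 : [10, -6]
DUP     : [10, -6, -6]
MOD     : [10, 0]
DUP     : [10, 0, 0]
MUL     : [10, 0]
STORE 1 : [10]
PUSH -9 : [10, -9]
LOAD 1  : [10, -9, 0]
ROT     : [-9, 0, 10]
POP     : [-9, 0]
SWAP    : [0, -9]
STORE 0 : [0]
LOAD 0  : [0, -9]

[0, -9]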